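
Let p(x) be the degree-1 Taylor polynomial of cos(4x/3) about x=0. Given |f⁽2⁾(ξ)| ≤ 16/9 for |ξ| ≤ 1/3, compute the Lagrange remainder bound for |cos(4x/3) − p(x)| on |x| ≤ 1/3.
8/81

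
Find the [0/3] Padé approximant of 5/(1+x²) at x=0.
5/(x**2 + 1)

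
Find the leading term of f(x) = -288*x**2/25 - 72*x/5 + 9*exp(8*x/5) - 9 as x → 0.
768*x**3/125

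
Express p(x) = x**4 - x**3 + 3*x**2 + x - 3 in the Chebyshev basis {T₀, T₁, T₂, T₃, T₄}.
(-9/8)T₀ + (1/4)T₁ + (2)T₂ + (-1/4)T₃ + (1/8)T₄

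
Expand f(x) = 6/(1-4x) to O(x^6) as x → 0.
6 + 24*x + 96*x**2 + 384*x**3 + 1536*x**4 + 6144*x**5 + O(x**6)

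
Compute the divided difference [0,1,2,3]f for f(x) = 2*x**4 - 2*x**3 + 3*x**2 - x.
10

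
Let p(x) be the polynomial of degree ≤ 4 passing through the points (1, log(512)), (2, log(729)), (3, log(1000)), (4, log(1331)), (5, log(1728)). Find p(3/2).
log(729*11**(21/32)*38999023360671744**(3/128)*5**(23/64)/25)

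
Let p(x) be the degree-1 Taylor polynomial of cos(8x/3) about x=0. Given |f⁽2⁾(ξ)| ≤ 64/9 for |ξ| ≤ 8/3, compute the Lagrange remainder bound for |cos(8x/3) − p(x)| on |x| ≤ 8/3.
2048/81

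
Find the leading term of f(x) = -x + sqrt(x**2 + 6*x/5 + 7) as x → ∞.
3/5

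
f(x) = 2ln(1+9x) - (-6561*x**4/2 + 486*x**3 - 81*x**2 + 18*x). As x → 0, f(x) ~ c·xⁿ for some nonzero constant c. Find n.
5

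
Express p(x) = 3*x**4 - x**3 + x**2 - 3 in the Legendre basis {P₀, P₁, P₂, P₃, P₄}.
(-31/15)P₀ + (-3/5)P₁ + (50/21)P₂ + (-2/5)P₃ + (24/35)P₄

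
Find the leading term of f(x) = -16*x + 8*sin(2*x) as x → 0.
-32*x**3/3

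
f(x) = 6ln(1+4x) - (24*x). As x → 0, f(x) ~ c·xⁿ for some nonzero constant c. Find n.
2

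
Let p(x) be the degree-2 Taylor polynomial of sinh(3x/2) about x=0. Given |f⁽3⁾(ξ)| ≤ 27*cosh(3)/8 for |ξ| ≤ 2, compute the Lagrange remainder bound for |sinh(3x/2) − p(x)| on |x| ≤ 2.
9*cosh(3)/2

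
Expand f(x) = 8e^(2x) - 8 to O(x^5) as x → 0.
16*x + 16*x**2 + 32*x**3/3 + 16*x**4/3 + O(x**5)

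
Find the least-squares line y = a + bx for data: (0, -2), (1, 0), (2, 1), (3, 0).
a = -13/10, b = 7/10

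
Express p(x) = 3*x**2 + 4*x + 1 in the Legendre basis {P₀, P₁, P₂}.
(2)P₀ + (4)P₁ + (2)P₂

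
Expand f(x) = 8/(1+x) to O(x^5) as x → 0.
8 - 8*x + 8*x**2 - 8*x**3 + 8*x**4 + O(x**5)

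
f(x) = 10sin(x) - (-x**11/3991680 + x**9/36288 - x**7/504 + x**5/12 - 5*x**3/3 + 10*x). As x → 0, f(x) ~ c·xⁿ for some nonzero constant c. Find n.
13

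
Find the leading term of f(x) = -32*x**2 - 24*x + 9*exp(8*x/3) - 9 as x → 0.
256*x**3/9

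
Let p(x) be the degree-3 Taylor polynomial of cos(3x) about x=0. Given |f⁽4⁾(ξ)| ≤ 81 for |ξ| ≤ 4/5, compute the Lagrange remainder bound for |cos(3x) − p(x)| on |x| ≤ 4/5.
864/625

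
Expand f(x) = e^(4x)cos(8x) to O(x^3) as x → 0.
1 + 4*x - 24*x**2 + O(x**3)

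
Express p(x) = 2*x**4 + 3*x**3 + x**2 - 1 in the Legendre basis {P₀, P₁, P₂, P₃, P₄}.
(-4/15)P₀ + (9/5)P₁ + (38/21)P₂ + (6/5)P₃ + (16/35)P₄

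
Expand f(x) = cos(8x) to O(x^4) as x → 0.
1 - 32*x**2 + O(x**4)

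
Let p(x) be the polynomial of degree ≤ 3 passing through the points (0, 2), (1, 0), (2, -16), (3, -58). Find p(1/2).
2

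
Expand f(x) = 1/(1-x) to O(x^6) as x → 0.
1 + x + x**2 + x**3 + x**4 + x**5 + O(x**6)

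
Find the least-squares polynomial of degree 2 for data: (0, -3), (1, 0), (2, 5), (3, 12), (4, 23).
-99/35 + (44/35)x + (9/7)x²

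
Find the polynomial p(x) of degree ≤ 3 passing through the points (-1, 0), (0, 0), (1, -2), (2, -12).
-x**3 - x**2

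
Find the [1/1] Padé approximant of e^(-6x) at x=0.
(1 - 3*x)/(3*x + 1)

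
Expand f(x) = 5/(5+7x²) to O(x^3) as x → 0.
1 - 7*x**2/5 + O(x**3)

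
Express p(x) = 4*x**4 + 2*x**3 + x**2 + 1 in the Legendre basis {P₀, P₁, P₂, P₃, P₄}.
(32/15)P₀ + (6/5)P₁ + (62/21)P₂ + (4/5)P₃ + (32/35)P₄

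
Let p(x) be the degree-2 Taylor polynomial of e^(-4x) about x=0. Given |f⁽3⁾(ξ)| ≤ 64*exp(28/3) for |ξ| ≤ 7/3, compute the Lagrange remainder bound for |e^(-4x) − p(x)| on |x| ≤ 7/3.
10976*exp(28/3)/81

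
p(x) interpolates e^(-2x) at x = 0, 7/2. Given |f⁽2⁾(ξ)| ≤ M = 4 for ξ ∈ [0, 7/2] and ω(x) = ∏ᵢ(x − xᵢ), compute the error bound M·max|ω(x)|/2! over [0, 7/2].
49/8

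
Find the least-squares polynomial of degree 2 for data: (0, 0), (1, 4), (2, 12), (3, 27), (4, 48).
9/35 + (13/70)x + (41/14)x²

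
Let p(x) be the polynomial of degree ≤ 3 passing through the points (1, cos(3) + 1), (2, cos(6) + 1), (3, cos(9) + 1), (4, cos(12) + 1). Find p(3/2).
5*cos(3)/16 + cos(12)/16 - 5*cos(9)/16 + 15*cos(6)/16 + 1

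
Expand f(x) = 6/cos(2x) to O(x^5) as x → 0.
6 + 12*x**2 + 20*x**4 + O(x**5)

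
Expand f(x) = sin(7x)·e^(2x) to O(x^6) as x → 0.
7*x + 14*x**2 - 259*x**3/6 - 105*x**4 + 3647*x**5/120 + O(x**6)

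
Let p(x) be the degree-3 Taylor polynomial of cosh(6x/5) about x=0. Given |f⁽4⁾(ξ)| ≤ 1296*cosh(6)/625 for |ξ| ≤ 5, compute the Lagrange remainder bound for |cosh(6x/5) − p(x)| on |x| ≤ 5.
54*cosh(6)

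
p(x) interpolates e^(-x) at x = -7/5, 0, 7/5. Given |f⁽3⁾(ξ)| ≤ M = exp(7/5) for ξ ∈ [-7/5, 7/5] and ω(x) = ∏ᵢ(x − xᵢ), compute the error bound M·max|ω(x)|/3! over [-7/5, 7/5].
343*sqrt(3)*exp(7/5)/3375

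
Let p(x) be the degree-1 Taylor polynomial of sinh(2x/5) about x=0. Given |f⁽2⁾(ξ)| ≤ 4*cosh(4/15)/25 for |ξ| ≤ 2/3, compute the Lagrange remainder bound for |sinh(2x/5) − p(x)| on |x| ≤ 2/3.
8*cosh(4/15)/225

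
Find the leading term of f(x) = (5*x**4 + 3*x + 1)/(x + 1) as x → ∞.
5*x**3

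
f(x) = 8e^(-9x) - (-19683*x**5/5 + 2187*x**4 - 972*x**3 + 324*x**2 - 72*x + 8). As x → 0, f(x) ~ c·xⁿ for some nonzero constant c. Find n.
6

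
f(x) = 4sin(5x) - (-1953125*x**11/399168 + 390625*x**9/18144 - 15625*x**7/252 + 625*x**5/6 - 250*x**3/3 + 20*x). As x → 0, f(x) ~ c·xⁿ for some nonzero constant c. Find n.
13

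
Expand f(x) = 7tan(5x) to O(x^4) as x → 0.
35*x + 875*x**3/3 + O(x**4)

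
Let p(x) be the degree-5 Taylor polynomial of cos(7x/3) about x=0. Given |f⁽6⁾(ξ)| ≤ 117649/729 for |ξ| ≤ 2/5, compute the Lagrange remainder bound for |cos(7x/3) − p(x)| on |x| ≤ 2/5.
470596/512578125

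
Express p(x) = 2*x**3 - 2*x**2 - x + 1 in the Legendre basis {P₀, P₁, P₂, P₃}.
(1/3)P₀ + (1/5)P₁ + (-4/3)P₂ + (4/5)P₃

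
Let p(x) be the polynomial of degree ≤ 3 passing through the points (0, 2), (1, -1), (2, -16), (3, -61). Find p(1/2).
7/8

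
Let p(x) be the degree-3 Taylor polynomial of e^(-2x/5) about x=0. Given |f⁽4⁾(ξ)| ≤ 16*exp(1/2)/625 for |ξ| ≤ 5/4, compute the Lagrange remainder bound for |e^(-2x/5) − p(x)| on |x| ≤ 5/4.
exp(1/2)/384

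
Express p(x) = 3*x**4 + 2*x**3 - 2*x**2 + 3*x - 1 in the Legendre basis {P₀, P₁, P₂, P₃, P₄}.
(-16/15)P₀ + (21/5)P₁ + (8/21)P₂ + (4/5)P₃ + (24/35)P₄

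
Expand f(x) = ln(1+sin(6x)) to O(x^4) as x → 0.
6*x - 18*x**2 + 36*x**3 + O(x**4)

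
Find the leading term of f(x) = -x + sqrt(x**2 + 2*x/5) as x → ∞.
1/5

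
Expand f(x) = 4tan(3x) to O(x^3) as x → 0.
12*x + O(x**3)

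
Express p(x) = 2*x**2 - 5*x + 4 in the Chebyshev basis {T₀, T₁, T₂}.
(5)T₀ + (-5)T₁ + T₂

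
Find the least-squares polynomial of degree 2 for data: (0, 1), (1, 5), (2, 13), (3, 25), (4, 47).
53/35 + (-8/35)x + (20/7)x²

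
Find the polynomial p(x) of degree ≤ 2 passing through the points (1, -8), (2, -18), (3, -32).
-2*x**2 - 4*x - 2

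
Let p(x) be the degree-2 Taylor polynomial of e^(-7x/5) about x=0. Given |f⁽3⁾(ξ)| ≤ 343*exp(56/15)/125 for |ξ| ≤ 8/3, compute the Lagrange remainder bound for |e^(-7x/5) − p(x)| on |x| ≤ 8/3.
87808*exp(56/15)/10125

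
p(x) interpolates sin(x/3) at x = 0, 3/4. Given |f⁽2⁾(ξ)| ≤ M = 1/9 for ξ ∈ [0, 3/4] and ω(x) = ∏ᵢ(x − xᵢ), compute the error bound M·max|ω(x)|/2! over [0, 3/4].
1/128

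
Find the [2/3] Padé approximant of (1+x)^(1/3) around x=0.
(7*x**2/18 + 4*x/3 + 1)/(-x**3/162 + x**2/6 + x + 1)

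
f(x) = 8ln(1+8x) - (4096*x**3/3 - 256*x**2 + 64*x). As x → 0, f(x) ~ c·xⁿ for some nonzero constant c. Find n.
4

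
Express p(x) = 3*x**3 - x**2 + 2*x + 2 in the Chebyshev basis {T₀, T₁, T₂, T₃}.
(3/2)T₀ + (17/4)T₁ + (-1/2)T₂ + (3/4)T₃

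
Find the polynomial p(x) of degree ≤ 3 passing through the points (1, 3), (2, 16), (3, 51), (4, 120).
2*x**3 - x**2 + 2*x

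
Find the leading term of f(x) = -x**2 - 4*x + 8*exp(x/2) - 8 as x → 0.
x**3/6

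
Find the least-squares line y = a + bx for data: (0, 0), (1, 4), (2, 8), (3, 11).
a = 1/5, b = 37/10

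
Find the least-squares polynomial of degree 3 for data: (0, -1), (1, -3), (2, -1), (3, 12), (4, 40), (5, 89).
-17/18 + (-2143/756)x + (-41/126)x² + (97/108)x³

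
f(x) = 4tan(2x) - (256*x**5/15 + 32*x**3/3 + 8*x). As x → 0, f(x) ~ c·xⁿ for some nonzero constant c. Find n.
7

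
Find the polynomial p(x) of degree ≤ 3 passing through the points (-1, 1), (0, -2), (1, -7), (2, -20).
-x**3 - x**2 - 3*x - 2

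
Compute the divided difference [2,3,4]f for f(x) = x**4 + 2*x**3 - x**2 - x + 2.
72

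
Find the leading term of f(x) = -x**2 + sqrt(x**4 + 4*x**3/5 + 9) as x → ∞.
2*x/5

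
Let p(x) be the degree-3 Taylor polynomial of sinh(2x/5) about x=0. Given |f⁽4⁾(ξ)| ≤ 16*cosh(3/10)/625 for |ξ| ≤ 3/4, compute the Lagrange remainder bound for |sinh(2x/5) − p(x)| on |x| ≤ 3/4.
27*cosh(3/10)/80000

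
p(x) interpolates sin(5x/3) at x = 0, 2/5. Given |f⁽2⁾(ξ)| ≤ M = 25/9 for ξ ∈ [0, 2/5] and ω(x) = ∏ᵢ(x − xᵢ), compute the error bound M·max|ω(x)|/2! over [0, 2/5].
1/18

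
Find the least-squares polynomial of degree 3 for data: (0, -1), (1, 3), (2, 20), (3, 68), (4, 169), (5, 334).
-17/21 + (145/63)x + (-23/12)x² + (107/36)x³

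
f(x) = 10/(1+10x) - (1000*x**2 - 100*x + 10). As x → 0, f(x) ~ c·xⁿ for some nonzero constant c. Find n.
3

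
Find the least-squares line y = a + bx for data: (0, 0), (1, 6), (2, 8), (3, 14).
a = 2/5, b = 22/5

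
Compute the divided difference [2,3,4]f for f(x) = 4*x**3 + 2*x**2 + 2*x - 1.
38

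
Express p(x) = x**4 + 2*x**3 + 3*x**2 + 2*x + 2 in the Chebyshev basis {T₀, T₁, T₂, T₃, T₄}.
(31/8)T₀ + (7/2)T₁ + (2)T₂ + (1/2)T₃ + (1/8)T₄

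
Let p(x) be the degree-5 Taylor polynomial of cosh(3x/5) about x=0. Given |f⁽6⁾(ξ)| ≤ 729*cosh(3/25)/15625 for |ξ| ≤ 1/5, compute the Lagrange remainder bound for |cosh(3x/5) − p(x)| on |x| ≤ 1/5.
81*cosh(3/25)/19531250000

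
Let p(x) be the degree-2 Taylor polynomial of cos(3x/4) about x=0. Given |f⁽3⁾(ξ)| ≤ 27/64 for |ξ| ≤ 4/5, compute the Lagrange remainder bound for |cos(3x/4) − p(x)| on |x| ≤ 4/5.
9/250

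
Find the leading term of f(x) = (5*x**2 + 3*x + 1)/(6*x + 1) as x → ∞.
5*x/6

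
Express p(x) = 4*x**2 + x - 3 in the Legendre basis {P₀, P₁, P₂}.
(-5/3)P₀ + P₁ + (8/3)P₂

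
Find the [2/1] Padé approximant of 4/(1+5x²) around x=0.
4 - 20*x**2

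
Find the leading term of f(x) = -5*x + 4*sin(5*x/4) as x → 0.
-125*x**3/96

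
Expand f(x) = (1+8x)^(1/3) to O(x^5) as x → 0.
1 + 8*x/3 - 64*x**2/9 + 2560*x**3/81 - 40960*x**4/243 + O(x**5)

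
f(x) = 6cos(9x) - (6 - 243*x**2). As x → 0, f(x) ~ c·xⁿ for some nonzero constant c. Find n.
4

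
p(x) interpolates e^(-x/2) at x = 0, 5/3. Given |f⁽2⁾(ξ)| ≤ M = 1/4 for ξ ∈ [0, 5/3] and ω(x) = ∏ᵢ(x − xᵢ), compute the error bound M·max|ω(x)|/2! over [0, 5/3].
25/288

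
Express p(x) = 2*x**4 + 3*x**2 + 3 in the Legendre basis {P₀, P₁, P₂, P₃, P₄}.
(22/5)P₀ + (22/7)P₂ + (16/35)P₄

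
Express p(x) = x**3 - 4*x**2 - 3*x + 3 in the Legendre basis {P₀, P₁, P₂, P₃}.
(5/3)P₀ + (-12/5)P₁ + (-8/3)P₂ + (2/5)P₃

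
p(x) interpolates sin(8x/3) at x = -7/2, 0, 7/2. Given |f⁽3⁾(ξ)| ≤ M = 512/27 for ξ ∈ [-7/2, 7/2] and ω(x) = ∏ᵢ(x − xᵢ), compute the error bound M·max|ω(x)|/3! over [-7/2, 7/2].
21952*sqrt(3)/729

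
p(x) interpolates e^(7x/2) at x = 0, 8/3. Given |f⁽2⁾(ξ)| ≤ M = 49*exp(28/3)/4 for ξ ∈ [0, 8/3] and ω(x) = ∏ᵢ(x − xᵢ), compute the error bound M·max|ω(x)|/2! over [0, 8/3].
98*exp(28/3)/9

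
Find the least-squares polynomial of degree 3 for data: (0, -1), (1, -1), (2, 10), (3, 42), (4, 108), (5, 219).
-19/18 + (-755/756)x + (-85/126)x² + (209/108)x³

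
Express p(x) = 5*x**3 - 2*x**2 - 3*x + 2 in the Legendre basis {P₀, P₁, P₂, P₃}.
(4/3)P₀ + (-4/3)P₂ + (2)P₃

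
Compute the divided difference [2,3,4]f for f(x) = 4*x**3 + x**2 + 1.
37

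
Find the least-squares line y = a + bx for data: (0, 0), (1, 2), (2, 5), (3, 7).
a = -1/10, b = 12/5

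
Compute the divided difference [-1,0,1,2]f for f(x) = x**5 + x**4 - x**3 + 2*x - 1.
6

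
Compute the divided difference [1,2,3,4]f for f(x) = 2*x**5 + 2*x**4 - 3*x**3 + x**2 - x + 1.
147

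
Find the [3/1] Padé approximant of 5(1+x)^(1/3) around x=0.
(-5*x**3/81 + 5*x**2/9 + 5*x + 5)/(2*x/3 + 1)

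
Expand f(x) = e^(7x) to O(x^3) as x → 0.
1 + 7*x + 49*x**2/2 + O(x**3)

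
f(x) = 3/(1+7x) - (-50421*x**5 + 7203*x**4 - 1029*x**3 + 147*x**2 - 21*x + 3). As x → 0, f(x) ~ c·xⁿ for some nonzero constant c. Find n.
6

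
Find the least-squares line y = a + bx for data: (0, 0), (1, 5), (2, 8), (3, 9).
a = 1, b = 3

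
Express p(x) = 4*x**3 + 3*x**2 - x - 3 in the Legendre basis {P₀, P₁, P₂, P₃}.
(-2)P₀ + (7/5)P₁ + (2)P₂ + (8/5)P₃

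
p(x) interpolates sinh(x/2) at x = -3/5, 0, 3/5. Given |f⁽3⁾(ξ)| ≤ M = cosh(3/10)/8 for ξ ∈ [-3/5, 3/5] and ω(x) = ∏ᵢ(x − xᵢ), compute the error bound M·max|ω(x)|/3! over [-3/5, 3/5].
sqrt(3)*cosh(3/10)/1000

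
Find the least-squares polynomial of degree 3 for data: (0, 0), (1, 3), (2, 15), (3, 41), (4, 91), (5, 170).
-5/126 + (1181/756)x + (17/36)x² + (65/54)x³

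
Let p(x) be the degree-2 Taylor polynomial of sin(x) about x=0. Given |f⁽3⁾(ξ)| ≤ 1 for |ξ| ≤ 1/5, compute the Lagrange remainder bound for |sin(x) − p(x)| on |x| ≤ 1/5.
1/750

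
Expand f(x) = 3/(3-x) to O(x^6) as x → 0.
1 + x/3 + x**2/9 + x**3/27 + x**4/81 + x**5/243 + O(x**6)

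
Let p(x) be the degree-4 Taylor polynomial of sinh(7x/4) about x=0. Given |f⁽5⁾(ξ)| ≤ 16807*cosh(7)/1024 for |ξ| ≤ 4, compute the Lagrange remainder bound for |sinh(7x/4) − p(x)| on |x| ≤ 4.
16807*cosh(7)/120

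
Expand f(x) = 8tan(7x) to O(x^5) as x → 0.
56*x + 2744*x**3/3 + O(x**5)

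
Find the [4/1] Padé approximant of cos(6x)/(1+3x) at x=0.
(54*x**4 - 18*x**2 + 1)/(3*x + 1)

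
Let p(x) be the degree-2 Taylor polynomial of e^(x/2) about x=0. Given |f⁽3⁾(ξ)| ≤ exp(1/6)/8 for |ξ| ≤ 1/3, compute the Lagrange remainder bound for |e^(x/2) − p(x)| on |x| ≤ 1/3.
exp(1/6)/1296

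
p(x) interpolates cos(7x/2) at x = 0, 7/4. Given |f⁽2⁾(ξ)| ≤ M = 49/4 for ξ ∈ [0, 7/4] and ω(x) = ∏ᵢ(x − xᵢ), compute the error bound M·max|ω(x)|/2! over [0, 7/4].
2401/512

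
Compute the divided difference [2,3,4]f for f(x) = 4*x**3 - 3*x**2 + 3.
33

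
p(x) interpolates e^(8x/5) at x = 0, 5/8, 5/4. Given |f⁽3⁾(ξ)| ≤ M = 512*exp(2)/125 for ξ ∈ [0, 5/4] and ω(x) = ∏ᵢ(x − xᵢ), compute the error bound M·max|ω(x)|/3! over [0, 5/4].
sqrt(3)*exp(2)/27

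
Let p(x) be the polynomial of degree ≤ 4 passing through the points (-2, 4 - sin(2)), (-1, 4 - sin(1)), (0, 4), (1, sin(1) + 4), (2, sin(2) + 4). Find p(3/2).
5*sin(2)/16 + 7*sin(1)/8 + 4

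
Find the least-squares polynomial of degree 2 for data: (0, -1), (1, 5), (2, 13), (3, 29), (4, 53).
-11/35 + (22/35)x + (22/7)x²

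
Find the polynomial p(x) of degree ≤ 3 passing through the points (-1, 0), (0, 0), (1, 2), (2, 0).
-x**3 + x**2 + 2*x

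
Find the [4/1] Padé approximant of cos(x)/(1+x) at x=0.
(x**4/24 - x**2/2 + 1)/(x + 1)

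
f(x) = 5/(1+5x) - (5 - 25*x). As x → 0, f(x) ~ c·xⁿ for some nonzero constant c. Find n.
2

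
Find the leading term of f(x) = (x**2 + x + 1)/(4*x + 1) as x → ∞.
x/4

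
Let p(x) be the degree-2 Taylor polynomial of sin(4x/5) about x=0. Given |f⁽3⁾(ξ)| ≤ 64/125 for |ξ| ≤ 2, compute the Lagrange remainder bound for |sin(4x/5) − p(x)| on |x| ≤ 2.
256/375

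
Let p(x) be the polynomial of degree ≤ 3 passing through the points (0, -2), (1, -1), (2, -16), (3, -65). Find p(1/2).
-5/8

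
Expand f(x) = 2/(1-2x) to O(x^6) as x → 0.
2 + 4*x + 8*x**2 + 16*x**3 + 32*x**4 + 64*x**5 + O(x**6)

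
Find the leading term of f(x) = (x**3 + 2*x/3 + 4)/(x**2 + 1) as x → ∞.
x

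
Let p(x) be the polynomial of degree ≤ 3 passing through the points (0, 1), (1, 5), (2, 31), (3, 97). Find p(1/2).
11/8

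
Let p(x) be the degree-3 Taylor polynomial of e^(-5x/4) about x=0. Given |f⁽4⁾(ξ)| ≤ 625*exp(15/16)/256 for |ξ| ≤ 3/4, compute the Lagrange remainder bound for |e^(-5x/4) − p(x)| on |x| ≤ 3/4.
16875*exp(15/16)/524288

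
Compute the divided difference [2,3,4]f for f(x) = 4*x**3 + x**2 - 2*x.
37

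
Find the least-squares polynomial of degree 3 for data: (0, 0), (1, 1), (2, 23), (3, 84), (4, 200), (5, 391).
-1/21 + (-214/63)x + (67/42)x² + (53/18)x³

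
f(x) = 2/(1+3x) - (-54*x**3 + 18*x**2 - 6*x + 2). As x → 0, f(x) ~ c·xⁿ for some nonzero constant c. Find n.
4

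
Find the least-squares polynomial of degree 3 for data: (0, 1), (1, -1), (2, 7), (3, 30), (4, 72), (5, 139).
41/42 + (-1331/252)x + (107/42)x² + (29/36)x³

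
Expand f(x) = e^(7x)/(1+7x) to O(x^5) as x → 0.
1 + 49*x**2/2 - 343*x**3/3 + 7203*x**4/8 + O(x**5)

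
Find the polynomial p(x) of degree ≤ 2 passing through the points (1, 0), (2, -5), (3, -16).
-3*x**2 + 4*x - 1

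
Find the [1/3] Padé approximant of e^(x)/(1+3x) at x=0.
(11*x/32 + 1)/(91*x**3/192 - 29*x**2/16 + 75*x/32 + 1)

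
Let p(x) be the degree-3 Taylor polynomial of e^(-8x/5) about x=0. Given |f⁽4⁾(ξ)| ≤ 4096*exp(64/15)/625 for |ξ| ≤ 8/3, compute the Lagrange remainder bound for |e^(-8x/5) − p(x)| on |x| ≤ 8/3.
2097152*exp(64/15)/151875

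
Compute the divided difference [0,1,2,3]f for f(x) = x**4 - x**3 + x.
5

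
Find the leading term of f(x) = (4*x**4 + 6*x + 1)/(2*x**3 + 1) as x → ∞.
2*x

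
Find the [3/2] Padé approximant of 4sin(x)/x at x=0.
(4 - 7*x**2/15)/(x**2/20 + 1)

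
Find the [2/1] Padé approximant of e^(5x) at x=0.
(25*x**2/6 + 10*x/3 + 1)/(1 - 5*x/3)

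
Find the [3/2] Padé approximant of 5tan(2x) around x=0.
(-8*x**3/3 + 10*x)/(1 - 8*x**2/5)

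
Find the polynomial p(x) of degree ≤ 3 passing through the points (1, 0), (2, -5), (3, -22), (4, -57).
-x**3 + 2*x - 1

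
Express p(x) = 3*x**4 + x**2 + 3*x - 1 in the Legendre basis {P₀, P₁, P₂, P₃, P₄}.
(-1/15)P₀ + (3)P₁ + (50/21)P₂ + (24/35)P₄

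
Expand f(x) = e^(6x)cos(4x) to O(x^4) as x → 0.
1 + 6*x + 10*x**2 - 12*x**3 + O(x**4)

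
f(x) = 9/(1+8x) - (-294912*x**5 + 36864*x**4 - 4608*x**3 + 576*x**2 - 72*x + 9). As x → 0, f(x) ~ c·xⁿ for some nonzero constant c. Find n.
6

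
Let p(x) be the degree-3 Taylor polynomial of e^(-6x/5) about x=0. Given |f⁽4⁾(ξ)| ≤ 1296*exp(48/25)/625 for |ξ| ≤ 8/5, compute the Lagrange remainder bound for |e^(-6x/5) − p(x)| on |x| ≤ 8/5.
221184*exp(48/25)/390625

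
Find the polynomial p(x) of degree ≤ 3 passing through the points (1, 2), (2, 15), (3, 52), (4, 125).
2*x**3 - x + 1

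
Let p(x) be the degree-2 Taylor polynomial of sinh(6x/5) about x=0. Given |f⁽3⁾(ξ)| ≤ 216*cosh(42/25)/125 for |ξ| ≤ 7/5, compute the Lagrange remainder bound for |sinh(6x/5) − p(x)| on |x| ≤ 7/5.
12348*cosh(42/25)/15625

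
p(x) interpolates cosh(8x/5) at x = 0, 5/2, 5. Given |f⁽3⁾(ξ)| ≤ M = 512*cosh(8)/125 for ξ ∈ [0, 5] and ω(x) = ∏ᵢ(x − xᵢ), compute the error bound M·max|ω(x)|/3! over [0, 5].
64*sqrt(3)*cosh(8)/27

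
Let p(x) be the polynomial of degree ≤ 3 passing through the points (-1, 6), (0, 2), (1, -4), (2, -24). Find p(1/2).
0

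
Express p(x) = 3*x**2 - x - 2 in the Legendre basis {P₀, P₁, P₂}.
-P₀ - P₁ + (2)P₂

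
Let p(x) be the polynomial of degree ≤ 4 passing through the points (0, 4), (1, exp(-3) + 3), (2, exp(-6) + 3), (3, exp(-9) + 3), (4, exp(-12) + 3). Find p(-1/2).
(-420*exp(9) - 180*exp(3) + 35 + 378*exp(6) + 699*exp(12))*exp(-12)/128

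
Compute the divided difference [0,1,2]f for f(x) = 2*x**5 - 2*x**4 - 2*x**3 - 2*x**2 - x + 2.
8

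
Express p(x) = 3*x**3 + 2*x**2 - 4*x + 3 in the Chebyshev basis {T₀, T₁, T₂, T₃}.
(4)T₀ + (-7/4)T₁ + T₂ + (3/4)T₃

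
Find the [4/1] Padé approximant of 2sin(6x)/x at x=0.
648*x**4/5 - 72*x**2 + 12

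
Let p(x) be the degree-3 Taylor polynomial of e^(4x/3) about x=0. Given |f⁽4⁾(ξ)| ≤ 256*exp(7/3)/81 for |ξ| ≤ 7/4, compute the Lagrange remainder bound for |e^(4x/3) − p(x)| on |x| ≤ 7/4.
2401*exp(7/3)/1944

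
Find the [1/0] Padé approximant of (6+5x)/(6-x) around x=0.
x + 1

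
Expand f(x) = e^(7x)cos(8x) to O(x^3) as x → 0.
1 + 7*x - 15*x**2/2 + O(x**3)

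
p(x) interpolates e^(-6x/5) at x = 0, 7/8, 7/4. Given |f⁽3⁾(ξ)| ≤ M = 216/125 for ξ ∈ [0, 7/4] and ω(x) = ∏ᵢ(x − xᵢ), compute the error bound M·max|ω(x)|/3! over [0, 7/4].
343*sqrt(3)/8000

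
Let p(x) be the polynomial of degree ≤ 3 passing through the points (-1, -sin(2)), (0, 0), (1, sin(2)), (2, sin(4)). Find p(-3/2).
-7*sin(2)/8 - 5*sin(4)/16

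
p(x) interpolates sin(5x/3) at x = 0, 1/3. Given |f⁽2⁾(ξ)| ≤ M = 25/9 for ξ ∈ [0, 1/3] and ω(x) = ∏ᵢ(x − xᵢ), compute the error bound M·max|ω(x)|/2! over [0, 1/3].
25/648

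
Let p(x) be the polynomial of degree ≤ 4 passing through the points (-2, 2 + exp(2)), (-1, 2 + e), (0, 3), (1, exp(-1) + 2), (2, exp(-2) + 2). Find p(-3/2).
(-5 + 28*e + (186 + 35*exp(2) + 140*e)*exp(2))*exp(-2)/128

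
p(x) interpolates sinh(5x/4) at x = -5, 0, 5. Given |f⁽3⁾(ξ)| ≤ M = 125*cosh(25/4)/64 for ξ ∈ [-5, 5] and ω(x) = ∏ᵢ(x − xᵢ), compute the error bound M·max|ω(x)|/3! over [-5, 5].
15625*sqrt(3)*cosh(25/4)/1728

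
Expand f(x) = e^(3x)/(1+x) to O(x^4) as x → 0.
1 + 2*x + 5*x**2/2 + 2*x**3 + O(x**4)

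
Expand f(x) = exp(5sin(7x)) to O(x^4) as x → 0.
1 + 35*x + 1225*x**2/2 + 6860*x**3 + O(x**4)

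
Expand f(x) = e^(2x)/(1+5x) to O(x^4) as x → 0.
1 - 3*x + 17*x**2 - 251*x**3/3 + O(x**4)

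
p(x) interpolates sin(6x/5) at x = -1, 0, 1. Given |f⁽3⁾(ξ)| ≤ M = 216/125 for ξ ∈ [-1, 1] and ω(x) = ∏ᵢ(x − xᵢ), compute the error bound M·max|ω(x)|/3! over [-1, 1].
8*sqrt(3)/125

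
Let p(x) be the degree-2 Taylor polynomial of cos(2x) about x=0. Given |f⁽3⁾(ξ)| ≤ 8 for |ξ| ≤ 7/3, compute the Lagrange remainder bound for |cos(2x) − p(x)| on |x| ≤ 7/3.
1372/81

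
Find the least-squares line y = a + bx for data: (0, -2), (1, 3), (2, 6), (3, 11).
a = -9/5, b = 21/5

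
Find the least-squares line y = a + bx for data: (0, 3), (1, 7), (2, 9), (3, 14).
a = 3, b = 7/2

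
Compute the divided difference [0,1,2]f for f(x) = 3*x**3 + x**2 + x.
10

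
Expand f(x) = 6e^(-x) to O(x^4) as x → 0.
6 - 6*x + 3*x**2 - x**3 + O(x**4)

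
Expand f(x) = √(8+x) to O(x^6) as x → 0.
2*sqrt(2) + sqrt(2)*x/8 - sqrt(2)*x**2/256 + sqrt(2)*x**3/4096 - 5*sqrt(2)*x**4/262144 + 7*sqrt(2)*x**5/4194304 + O(x**6)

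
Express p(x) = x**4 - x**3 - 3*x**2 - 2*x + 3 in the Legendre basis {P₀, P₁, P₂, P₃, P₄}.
(11/5)P₀ + (-13/5)P₁ + (-10/7)P₂ + (-2/5)P₃ + (8/35)P₄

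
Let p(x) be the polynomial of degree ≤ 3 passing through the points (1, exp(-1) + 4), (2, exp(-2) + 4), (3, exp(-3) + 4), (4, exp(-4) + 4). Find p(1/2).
(-35*exp(2) - 5 + 21*e + 35*exp(3) + 64*exp(4))*exp(-4)/16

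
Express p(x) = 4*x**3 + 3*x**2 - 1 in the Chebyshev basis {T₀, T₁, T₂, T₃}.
(1/2)T₀ + (3)T₁ + (3/2)T₂ + T₃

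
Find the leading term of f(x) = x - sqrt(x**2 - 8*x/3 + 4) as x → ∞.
4/3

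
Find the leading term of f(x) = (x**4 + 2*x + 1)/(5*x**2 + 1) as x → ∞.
x**2/5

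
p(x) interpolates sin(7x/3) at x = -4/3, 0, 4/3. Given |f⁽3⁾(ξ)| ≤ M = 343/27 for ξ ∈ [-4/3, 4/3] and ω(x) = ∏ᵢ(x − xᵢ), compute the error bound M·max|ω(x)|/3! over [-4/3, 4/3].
21952*sqrt(3)/19683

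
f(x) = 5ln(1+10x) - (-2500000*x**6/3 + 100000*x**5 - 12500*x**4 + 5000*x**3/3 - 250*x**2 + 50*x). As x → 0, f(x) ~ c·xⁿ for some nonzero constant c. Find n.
7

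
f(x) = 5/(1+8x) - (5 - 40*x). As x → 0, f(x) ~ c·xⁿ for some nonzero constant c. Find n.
2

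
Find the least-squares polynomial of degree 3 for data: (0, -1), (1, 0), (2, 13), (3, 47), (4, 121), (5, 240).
-20/21 + (-67/126)x + (-11/21)x² + (37/18)x³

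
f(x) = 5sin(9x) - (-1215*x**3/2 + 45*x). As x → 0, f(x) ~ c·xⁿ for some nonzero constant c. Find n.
5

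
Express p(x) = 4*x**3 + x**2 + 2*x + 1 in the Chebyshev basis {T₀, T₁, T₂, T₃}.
(3/2)T₀ + (5)T₁ + (1/2)T₂ + T₃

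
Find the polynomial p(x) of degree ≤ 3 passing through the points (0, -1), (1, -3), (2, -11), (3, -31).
-x**3 - x - 1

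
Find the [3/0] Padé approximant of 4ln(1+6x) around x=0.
24*x*(12*x**2 - 3*x + 1)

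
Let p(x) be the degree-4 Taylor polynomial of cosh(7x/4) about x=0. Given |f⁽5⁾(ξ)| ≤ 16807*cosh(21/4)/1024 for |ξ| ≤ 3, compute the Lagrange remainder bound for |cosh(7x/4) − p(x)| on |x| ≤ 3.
1361367*cosh(21/4)/40960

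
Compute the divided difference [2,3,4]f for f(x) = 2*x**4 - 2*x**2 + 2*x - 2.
108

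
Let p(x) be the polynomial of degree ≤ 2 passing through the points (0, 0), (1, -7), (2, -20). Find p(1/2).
-11/4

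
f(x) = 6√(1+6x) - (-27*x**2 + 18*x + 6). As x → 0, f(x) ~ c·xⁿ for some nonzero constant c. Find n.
3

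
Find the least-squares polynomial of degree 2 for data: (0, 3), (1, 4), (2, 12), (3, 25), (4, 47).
109/35 + (-177/70)x + (47/14)x²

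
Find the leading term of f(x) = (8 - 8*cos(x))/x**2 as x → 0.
4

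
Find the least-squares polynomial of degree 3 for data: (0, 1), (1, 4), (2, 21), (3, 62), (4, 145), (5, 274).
71/63 + (-79/189)x + (139/126)x² + (107/54)x³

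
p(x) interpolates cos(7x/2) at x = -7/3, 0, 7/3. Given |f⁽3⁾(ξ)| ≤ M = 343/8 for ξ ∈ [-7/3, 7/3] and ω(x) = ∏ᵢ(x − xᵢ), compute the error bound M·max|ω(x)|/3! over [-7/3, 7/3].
117649*sqrt(3)/5832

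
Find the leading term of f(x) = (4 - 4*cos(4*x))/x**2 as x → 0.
32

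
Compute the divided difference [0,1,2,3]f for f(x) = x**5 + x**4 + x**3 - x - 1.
32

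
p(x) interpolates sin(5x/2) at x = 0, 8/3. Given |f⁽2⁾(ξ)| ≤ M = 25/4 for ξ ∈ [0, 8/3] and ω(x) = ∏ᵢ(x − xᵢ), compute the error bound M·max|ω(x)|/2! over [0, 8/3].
50/9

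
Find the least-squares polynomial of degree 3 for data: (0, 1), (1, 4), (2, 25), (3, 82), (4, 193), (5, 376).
1 + (3)x³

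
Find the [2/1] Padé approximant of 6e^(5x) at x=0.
(25*x**2 + 20*x + 6)/(1 - 5*x/3)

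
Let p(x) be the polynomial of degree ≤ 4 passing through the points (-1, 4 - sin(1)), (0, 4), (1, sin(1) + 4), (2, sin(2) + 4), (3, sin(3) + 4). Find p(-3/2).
-45*sin(2)/32 + 35*sin(3)/128 + 63*sin(1)/128 + 4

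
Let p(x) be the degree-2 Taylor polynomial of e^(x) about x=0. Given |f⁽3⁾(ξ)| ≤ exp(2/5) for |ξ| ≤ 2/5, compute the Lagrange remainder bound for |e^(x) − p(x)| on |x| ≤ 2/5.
4*exp(2/5)/375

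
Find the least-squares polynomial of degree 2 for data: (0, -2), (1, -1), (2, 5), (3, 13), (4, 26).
-73/35 + (-3/7)x + (13/7)x²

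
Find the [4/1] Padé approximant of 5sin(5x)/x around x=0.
3125*x**4/24 - 625*x**2/6 + 25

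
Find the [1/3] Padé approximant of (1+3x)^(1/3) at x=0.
(5*x/2 + 1)/(x**3/3 - x**2/2 + 3*x/2 + 1)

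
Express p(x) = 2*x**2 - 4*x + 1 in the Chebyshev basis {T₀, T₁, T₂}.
(2)T₀ + (-4)T₁ + T₂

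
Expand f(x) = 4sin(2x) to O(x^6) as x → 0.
8*x - 16*x**3/3 + 16*x**5/15 + O(x**6)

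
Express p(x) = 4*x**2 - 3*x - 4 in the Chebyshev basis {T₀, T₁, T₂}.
(-2)T₀ + (-3)T₁ + (2)T₂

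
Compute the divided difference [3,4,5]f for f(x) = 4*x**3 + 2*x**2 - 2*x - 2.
50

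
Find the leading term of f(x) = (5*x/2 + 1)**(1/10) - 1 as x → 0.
x/4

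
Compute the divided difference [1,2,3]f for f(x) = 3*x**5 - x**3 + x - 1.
264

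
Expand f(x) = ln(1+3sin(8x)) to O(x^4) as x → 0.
24*x - 288*x**2 + 4352*x**3 + O(x**4)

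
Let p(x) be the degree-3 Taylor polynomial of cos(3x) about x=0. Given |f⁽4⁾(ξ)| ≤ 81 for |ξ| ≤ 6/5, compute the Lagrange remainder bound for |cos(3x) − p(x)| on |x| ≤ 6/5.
4374/625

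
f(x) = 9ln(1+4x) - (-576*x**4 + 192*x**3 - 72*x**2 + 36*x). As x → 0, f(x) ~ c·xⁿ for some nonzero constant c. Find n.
5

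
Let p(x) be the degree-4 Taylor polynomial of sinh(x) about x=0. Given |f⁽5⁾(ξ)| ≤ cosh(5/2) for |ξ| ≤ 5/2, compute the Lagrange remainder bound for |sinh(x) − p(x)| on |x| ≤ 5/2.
625*cosh(5/2)/768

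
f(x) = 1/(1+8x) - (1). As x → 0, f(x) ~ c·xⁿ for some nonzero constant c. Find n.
1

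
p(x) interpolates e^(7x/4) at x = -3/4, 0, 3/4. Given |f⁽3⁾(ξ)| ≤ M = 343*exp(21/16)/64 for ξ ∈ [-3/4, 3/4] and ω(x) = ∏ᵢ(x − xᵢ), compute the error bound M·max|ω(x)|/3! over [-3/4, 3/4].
343*sqrt(3)*exp(21/16)/4096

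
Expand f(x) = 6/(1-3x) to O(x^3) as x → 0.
6 + 18*x + 54*x**2 + O(x**3)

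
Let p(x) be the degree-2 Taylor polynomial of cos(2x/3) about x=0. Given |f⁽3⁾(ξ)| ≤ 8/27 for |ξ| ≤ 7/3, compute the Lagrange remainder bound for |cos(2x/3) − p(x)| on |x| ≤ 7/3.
1372/2187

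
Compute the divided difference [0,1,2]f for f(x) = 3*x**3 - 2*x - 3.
9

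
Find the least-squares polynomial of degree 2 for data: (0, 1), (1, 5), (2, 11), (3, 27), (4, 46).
46/35 + (-8/35)x + (20/7)x²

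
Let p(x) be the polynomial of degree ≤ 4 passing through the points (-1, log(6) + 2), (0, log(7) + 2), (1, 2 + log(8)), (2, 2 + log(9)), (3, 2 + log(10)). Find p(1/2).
2 + log(4*2**(3/32)*3**(83/128)*5**(3/128)*7**(15/32)/3)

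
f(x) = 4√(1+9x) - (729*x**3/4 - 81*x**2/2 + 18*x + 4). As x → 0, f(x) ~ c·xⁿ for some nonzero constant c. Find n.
4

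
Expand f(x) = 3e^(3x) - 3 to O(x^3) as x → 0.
9*x + 27*x**2/2 + O(x**3)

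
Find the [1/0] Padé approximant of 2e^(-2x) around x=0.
2 - 4*x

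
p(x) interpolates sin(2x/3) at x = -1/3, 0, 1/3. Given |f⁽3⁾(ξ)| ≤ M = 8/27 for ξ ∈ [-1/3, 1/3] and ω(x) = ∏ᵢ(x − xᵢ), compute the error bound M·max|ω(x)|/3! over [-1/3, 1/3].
8*sqrt(3)/19683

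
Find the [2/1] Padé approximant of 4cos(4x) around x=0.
4 - 32*x**2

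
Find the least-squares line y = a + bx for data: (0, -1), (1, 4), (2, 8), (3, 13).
a = -9/10, b = 23/5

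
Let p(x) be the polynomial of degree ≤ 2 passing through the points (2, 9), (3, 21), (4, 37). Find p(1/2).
-3/2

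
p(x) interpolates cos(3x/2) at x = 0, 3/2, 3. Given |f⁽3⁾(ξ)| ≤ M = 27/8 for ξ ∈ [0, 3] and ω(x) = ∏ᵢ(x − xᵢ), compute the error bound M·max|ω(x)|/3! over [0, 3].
27*sqrt(3)/64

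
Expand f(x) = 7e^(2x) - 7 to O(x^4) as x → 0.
14*x + 14*x**2 + 28*x**3/3 + O(x**4)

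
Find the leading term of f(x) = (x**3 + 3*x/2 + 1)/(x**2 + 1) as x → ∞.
x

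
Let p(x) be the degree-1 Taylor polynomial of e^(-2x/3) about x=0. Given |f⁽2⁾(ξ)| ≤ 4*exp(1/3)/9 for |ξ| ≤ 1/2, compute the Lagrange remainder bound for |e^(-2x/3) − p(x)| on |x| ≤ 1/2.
exp(1/3)/18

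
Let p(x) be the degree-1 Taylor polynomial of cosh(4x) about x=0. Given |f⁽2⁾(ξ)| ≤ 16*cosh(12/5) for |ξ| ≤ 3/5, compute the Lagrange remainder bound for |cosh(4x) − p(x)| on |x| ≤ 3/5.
72*cosh(12/5)/25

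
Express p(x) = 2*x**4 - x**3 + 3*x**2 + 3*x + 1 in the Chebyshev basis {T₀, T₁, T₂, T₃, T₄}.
(13/4)T₀ + (9/4)T₁ + (5/2)T₂ + (-1/4)T₃ + (1/4)T₄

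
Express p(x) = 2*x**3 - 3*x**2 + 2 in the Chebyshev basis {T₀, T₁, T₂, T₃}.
(1/2)T₀ + (3/2)T₁ + (-3/2)T₂ + (1/2)T₃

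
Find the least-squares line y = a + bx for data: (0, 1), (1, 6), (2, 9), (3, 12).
a = 8/5, b = 18/5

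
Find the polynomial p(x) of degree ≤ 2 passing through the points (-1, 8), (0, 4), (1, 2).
x**2 - 3*x + 4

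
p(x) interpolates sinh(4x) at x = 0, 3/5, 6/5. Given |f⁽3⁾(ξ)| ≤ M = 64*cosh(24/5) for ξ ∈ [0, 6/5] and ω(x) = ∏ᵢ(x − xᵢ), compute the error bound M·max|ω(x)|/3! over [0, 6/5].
64*sqrt(3)*cosh(24/5)/125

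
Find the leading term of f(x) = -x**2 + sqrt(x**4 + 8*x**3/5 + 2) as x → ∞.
4*x/5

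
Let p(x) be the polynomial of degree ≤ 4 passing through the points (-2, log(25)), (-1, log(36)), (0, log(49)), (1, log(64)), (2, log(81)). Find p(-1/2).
log(21*290667031221**(1/32)*5**(59/64)/5)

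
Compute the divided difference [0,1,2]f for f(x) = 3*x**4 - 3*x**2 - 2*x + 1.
18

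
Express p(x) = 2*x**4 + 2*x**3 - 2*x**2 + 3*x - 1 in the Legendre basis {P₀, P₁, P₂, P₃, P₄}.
(-19/15)P₀ + (21/5)P₁ + (-4/21)P₂ + (4/5)P₃ + (16/35)P₄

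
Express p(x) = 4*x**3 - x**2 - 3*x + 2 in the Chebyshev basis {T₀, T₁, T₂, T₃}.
(3/2)T₀ + (-1/2)T₂ + T₃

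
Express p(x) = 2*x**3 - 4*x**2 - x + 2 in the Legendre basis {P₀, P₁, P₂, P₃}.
(2/3)P₀ + (1/5)P₁ + (-8/3)P₂ + (4/5)P₃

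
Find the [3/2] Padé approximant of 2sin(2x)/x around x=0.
(4 - 28*x**2/15)/(x**2/5 + 1)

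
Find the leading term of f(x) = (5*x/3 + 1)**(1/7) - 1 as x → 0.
5*x/21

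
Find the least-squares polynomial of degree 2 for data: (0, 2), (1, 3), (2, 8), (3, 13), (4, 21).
9/5 + (4/5)x + x²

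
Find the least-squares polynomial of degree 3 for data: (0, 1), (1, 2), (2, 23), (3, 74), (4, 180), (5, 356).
13/18 + (131/756)x + (-55/63)x² + (325/108)x³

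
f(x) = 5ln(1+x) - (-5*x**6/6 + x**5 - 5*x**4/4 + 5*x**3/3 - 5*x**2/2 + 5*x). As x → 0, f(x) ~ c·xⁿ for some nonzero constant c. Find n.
7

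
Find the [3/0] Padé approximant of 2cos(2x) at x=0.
2 - 4*x**2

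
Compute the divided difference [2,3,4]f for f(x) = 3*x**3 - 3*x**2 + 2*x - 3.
24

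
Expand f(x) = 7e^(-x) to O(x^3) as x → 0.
7 - 7*x + 7*x**2/2 + O(x**3)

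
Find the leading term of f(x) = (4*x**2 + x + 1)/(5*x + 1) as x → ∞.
4*x/5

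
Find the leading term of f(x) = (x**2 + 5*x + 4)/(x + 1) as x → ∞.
x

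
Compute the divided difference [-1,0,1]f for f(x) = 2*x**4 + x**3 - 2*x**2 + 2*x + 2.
0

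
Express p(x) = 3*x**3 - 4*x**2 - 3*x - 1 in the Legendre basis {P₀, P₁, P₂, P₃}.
(-7/3)P₀ + (-6/5)P₁ + (-8/3)P₂ + (6/5)P₃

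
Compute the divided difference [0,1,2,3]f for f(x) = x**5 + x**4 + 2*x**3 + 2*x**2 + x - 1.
33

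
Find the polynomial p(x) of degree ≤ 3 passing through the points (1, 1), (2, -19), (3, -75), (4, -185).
-3*x**3 + x + 3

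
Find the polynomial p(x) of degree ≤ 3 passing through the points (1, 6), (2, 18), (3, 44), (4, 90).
x**3 + x**2 + 2*x + 2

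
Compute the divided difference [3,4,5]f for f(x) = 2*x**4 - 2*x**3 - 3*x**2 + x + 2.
167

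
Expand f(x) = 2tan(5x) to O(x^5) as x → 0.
10*x + 250*x**3/3 + O(x**5)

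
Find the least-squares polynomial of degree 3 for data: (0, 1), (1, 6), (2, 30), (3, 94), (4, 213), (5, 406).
10/9 + (31/189)x + (85/63)x² + (80/27)x³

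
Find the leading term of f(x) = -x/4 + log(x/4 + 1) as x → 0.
-x**2/32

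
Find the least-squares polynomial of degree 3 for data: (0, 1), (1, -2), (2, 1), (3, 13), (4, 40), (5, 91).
11/14 + (-61/28)x + (-27/28)x² + x³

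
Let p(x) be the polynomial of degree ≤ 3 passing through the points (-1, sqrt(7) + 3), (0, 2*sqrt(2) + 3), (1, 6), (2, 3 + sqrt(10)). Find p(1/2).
-sqrt(10)/16 - sqrt(7)/16 + 9*sqrt(2)/8 + 75/16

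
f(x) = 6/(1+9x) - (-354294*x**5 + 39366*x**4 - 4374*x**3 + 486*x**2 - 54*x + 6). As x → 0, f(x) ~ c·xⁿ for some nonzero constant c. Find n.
6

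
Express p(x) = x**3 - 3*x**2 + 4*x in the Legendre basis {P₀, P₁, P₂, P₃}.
-P₀ + (23/5)P₁ + (-2)P₂ + (2/5)P₃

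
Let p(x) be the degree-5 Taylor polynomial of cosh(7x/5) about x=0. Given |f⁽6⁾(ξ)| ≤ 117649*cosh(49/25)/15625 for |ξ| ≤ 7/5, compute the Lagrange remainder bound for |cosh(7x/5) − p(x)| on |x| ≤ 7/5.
13841287201*cosh(49/25)/175781250000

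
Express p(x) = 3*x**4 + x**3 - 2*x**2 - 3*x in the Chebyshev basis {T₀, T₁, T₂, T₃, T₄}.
(1/8)T₀ + (-9/4)T₁ + (1/2)T₂ + (1/4)T₃ + (3/8)T₄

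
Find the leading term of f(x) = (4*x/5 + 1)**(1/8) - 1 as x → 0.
x/10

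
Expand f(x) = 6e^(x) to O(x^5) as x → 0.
6 + 6*x + 3*x**2 + x**3 + x**4/4 + O(x**5)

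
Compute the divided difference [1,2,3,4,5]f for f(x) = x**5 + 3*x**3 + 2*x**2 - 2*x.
15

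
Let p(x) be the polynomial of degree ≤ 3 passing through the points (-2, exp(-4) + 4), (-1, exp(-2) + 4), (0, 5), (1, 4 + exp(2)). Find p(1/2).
(-5*exp(2) + 1 + (5*exp(2) + 79)*exp(4))*exp(-4)/16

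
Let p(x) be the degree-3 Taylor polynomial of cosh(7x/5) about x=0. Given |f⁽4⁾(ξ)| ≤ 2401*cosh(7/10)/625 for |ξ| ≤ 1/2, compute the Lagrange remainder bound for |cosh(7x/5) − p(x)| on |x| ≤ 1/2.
2401*cosh(7/10)/240000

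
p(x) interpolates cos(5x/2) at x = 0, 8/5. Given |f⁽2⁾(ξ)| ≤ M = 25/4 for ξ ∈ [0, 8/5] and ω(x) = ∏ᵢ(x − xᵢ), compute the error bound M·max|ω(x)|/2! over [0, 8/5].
2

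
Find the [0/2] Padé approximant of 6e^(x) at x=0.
6/(x**2/2 - x + 1)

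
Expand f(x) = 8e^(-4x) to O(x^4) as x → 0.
8 - 32*x + 64*x**2 - 256*x**3/3 + O(x**4)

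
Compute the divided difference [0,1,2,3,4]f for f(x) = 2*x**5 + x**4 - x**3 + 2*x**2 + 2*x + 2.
21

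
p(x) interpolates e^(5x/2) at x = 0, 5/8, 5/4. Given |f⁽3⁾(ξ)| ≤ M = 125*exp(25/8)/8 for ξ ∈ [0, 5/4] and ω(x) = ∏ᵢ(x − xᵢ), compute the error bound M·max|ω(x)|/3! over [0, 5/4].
15625*sqrt(3)*exp(25/8)/110592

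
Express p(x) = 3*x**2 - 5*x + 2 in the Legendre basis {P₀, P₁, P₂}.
(3)P₀ + (-5)P₁ + (2)P₂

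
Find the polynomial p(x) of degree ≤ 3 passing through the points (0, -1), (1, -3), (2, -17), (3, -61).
-3*x**3 + 3*x**2 - 2*x - 1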